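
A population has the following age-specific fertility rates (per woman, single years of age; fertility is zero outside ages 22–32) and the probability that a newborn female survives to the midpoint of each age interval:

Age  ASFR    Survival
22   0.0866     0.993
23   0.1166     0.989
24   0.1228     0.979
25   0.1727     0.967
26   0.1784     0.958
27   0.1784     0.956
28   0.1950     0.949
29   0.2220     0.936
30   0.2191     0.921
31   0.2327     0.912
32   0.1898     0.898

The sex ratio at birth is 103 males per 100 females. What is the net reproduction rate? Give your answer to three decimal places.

0.890

Proportion female at birth = 100 / (100 + 103) = 0.49261.
Each age group contributes 1 × ASFR × survival:
  22: 1 × 0.0866 × 0.993 = 0.08599
  23: 1 × 0.1166 × 0.989 = 0.11532
  24: 1 × 0.1228 × 0.979 = 0.12022
  25: 1 × 0.1727 × 0.967 = 0.16700
  26: 1 × 0.1784 × 0.958 = 0.17091
  27: 1 × 0.1784 × 0.956 = 0.17055
  28: 1 × 0.1950 × 0.949 = 0.18506
  29: 1 × 0.2220 × 0.936 = 0.20779
  30: 1 × 0.2191 × 0.921 = 0.20179
  31: 1 × 0.2327 × 0.912 = 0.21222
  32: 1 × 0.1898 × 0.898 = 0.17044
Sum = 1.80729
NRR = 0.49261 × 1.80729 = 0.89029
An NRR under 1 implies long-run decline under these rates.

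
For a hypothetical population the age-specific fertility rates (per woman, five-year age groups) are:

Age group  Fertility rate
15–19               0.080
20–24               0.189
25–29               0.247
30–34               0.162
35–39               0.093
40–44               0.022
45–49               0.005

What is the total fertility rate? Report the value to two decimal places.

3.99

Sum of ASFRs = 0.080 + 0.189 + 0.247 + 0.162 + 0.093 + 0.022 + 0.005 = 0.798
TFR = 5 × 0.798 = 3.99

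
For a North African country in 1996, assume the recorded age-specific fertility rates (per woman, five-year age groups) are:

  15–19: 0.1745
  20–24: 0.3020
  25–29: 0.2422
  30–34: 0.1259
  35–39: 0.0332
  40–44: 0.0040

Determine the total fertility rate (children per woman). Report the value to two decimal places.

4.41

Sum of ASFRs = 0.1745 + 0.3020 + 0.2422 + 0.1259 + 0.0332 + 0.0040 = 0.8818
TFR = 5 × 0.8818 = 4.409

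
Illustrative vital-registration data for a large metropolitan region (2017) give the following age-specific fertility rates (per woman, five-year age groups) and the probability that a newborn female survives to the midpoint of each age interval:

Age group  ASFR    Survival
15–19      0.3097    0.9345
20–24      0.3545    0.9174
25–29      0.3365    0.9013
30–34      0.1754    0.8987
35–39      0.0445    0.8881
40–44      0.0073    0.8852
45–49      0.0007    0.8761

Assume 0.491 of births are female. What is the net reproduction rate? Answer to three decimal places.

2.755

Proportion female at birth = 0.491.
Weighting each age-specific rate by interval width and survival:
  15–19: 5 × 0.3097 × 0.9345 = 1.44707
  20–24: 5 × 0.3545 × 0.9174 = 1.62609
  25–29: 5 × 0.3365 × 0.9013 = 1.51644
  30–34: 5 × 0.1754 × 0.8987 = 0.78816
  35–39: 5 × 0.0445 × 0.8881 = 0.19760
  40–44: 5 × 0.0073 × 0.8852 = 0.03231
  45–49: 5 × 0.0007 × 0.8761 = 0.00307
Sum = 5.61074
NRR = 0.491 × 5.61074 = 2.75487
An NRR exceeding 1 indicates intrinsic growth under these rates.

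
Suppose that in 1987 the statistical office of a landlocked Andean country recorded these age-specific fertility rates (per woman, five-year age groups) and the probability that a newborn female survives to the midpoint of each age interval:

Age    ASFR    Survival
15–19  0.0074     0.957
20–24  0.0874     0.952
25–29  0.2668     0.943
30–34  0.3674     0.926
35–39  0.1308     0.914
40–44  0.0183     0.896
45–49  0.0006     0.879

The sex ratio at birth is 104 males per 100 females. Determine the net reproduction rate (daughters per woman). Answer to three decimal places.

2.006

Proportion female at birth = 100 / (100 + 104) = 0.49020.
Each age group contributes 5 × ASFR × survival:
  15–19: 5 × 0.0074 × 0.957 = 0.03541
  20–24: 5 × 0.0874 × 0.952 = 0.41602
  25–29: 5 × 0.2668 × 0.943 = 1.25796
  30–34: 5 × 0.3674 × 0.926 = 1.70106
  35–39: 5 × 0.1308 × 0.914 = 0.59776
  40–44: 5 × 0.0183 × 0.896 = 0.08198
  45–49: 5 × 0.0006 × 0.879 = 0.00264
Sum = 4.09283
NRR = 0.49020 × 4.09283 = 2.00631
An NRR exceeding 1 indicates intrinsic growth under these rates.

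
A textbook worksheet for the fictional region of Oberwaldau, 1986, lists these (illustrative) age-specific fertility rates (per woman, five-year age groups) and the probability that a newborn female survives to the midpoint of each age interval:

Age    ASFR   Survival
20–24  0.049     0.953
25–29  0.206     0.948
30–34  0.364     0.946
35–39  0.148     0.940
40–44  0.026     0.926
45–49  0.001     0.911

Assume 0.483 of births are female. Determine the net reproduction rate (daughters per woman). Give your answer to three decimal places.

1.812

Proportion female at birth = 0.483.
Per-age-group product (5 × ASFR × survival probability):
  20–24: 5 × 0.049 × 0.953 = 0.23349
  25–29: 5 × 0.206 × 0.948 = 0.97644
  30–34: 5 × 0.364 × 0.946 = 1.72172
  35–39: 5 × 0.148 × 0.940 = 0.69560
  40–44: 5 × 0.026 × 0.926 = 0.12038
  45–49: 5 × 0.001 × 0.911 = 0.00456
Sum = 3.75219
NRR = 0.483 × 3.75219 = 1.81231
NRR > 1, so each generation more than replaces itself.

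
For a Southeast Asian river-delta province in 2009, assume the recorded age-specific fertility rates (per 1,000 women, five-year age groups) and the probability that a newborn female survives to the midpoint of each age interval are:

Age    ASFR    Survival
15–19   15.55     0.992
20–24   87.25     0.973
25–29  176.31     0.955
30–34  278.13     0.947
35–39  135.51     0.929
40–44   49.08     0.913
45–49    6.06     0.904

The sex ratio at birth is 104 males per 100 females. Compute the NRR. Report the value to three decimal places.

1.736

Proportion female at birth = 100 / (100 + 104) = 0.49020.
Survival-weighted fertility by age (5·fₓ·Sₓ):
  15–19: 5 × 15.55/1000 × 0.992 = 0.07713
  20–24: 5 × 87.25/1000 × 0.973 = 0.42447
  25–29: 5 × 176.31/1000 × 0.955 = 0.84188
  30–34: 5 × 278.13/1000 × 0.947 = 1.31695
  35–39: 5 × 135.51/1000 × 0.929 = 0.62944
  40–44: 5 × 49.08/1000 × 0.913 = 0.22405
  45–49: 5 × 6.06/1000 × 0.904 = 0.02739
Sum = 3.54131
NRR = 0.49020 × 3.54131 = 1.73595
With NRR above 1 the population is above replacement fertility.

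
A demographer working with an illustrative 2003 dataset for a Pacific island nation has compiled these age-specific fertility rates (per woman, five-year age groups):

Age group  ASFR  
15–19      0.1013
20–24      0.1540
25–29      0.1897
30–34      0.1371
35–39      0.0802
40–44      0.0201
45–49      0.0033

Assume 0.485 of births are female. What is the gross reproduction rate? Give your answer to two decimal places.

Proportion female at birth = 0.485.
Sum of ASFRs = 0.1013 + 0.1540 + 0.1897 + 0.1371 + 0.0802 + 0.0201 + 0.0033 = 0.6857
TFR = 5 × 0.6857 = 3.4285
GRR = 0.485 × 3.4285 = 1.66282

1.66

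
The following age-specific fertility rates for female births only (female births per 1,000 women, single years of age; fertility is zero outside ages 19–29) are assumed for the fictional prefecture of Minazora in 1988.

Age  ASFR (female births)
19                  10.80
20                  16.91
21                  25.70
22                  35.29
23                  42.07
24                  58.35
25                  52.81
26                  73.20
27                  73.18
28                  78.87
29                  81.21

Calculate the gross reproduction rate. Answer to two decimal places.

0.55

Sum of female ASFRs = 10.80 + 16.91 + 25.70 + 35.29 + 42.07 + 58.35 + 52.81 + 73.20 + 73.18 + 78.87 + 81.21 = 548.39
GRR = 548.39 / 1000 = 0.54839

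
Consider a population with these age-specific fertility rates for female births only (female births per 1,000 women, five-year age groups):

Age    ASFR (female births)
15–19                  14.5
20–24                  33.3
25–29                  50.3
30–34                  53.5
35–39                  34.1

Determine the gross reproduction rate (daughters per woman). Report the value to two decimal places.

Sum of female ASFRs = 14.5 + 33.3 + 50.3 + 53.5 + 34.1 = 185.7
GRR = 5 × 185.7 / 1000 = 0.9285

0.93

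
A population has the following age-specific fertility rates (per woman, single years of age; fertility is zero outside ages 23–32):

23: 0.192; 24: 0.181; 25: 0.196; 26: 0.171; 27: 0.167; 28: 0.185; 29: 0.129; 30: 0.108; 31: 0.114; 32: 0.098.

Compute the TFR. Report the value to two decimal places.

1.54

Sum of ASFRs = 0.192 + 0.181 + 0.196 + 0.171 + 0.167 + 0.185 + 0.129 + 0.108 + 0.114 + 0.098 = 1.541
TFR = 1.541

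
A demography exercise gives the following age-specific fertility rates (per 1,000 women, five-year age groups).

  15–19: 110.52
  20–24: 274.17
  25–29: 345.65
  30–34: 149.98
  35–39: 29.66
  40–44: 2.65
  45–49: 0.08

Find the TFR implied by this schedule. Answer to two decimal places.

Sum of ASFRs = 110.52 + 274.17 + 345.65 + 149.98 + 29.66 + 2.65 + 0.08 = 912.71
TFR = 5 × 912.71 / 1000 = 4.56355

4.56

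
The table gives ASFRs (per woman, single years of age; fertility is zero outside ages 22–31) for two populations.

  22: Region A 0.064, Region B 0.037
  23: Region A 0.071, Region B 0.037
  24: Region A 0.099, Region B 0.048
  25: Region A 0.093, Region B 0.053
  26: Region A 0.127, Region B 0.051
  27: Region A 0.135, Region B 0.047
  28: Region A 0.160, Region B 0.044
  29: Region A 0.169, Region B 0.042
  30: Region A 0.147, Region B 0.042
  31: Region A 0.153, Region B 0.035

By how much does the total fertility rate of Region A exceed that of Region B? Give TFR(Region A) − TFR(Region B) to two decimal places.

0.78

Region A:
  Sum of ASFRs = 0.064 + 0.071 + 0.099 + 0.093 + 0.127 + 0.135 + 0.160 + 0.169 + 0.147 + 0.153 = 1.218
  TFR = 1.218
Region B:
  Sum of ASFRs = 0.037 + 0.037 + 0.048 + 0.053 + 0.051 + 0.047 + 0.044 + 0.042 + 0.042 + 0.035 = 0.436
  TFR = 0.436
Difference = 1.218 − 0.436 = 0.782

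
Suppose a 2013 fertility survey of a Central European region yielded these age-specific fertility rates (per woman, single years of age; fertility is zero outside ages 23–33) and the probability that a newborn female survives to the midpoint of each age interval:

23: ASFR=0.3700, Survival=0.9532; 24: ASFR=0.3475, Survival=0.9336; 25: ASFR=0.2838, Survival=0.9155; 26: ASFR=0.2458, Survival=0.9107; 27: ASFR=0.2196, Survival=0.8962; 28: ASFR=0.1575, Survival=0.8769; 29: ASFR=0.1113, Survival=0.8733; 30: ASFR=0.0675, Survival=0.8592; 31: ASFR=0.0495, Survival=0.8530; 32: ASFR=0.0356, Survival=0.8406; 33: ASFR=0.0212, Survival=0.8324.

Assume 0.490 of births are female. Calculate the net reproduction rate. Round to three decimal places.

Proportion female at birth = 0.490.
Survival-weighted fertility by age (1·fₓ·Sₓ):
  23: 1 × 0.3700 × 0.9532 = 0.35268
  24: 1 × 0.3475 × 0.9336 = 0.32443
  25: 1 × 0.2838 × 0.9155 = 0.25982
  26: 1 × 0.2458 × 0.9107 = 0.22385
  27: 1 × 0.2196 × 0.8962 = 0.19681
  28: 1 × 0.1575 × 0.8769 = 0.13811
  29: 1 × 0.1113 × 0.8733 = 0.09720
  30: 1 × 0.0675 × 0.8592 = 0.05800
  31: 1 × 0.0495 × 0.8530 = 0.04222
  32: 1 × 0.0356 × 0.8406 = 0.02993
  33: 1 × 0.0212 × 0.8324 = 0.01765
Sum = 1.74070
NRR = 0.490 × 1.74070 = 0.85294

0.853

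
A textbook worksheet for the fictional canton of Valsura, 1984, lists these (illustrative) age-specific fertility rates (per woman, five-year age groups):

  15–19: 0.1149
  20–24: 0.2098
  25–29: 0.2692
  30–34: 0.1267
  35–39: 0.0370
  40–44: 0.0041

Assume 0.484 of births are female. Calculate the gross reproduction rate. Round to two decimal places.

1.84

Proportion female at birth = 0.484.
Sum of ASFRs = 0.1149 + 0.2098 + 0.2692 + 0.1267 + 0.0370 + 0.0041 = 0.7617
TFR = 5 × 0.7617 = 3.8085
GRR = 0.484 × 3.8085 = 1.84331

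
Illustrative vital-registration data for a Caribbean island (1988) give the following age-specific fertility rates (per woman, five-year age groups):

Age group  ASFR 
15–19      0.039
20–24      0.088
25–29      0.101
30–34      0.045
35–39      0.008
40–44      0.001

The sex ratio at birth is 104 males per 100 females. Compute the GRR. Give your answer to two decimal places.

0.69

Proportion female at birth = 100 / (100 + 104) = 0.49020.
Sum of ASFRs = 0.039 + 0.088 + 0.101 + 0.045 + 0.008 + 0.001 = 0.282
TFR = 5 × 0.282 = 1.41
GRR = 0.49020 × 1.41 = 0.69118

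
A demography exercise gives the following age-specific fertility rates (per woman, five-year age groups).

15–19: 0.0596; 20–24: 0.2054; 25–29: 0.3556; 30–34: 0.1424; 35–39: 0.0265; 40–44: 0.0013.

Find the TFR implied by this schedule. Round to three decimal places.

Sum of ASFRs = 0.0596 + 0.2054 + 0.3556 + 0.1424 + 0.0265 + 0.0013 = 0.7908
TFR = 5 × 0.7908 = 3.954

3.954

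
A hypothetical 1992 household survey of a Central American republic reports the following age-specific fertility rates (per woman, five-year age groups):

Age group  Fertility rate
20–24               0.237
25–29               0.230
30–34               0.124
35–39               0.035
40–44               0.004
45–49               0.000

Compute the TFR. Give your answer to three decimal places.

3.150

Sum of ASFRs = 0.237 + 0.230 + 0.124 + 0.035 + 0.004 + 0.000 = 0.630
TFR = 5 × 0.630 = 3.15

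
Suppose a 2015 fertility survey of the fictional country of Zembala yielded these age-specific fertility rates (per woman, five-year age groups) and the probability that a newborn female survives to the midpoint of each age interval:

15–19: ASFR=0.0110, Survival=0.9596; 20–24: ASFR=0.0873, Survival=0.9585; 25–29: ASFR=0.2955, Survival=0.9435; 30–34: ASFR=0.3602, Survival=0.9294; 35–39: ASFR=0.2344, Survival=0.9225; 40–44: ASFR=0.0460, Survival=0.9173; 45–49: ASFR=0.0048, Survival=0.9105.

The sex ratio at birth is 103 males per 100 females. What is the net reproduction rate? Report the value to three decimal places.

2.391

Proportion female at birth = 100 / (100 + 103) = 0.49261.
Survival-weighted fertility by age (5·fₓ·Sₓ):
  15–19: 5 × 0.0110 × 0.9596 = 0.05278
  20–24: 5 × 0.0873 × 0.9585 = 0.41839
  25–29: 5 × 0.2955 × 0.9435 = 1.39402
  30–34: 5 × 0.3602 × 0.9294 = 1.67385
  35–39: 5 × 0.2344 × 0.9225 = 1.08117
  40–44: 5 × 0.0460 × 0.9173 = 0.21098
  45–49: 5 × 0.0048 × 0.9105 = 0.02185
Sum = 4.85304
NRR = 0.49261 × 4.85304 = 2.39066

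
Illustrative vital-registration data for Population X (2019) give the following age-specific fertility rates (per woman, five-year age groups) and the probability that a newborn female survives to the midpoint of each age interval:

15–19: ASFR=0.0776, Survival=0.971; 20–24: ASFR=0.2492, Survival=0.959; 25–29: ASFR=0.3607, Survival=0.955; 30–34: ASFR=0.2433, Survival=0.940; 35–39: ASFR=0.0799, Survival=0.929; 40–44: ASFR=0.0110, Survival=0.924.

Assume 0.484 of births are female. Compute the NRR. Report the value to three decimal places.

Proportion female at birth = 0.484.
Weighting each age-specific rate by interval width and survival:
  15–19: 5 × 0.0776 × 0.971 = 0.37675
  20–24: 5 × 0.2492 × 0.959 = 1.19491
  25–29: 5 × 0.3607 × 0.955 = 1.72234
  30–34: 5 × 0.2433 × 0.940 = 1.14351
  35–39: 5 × 0.0799 × 0.929 = 0.37114
  40–44: 5 × 0.0110 × 0.924 = 0.05082
Sum = 4.85947
NRR = 0.484 × 4.85947 = 2.35198

2.352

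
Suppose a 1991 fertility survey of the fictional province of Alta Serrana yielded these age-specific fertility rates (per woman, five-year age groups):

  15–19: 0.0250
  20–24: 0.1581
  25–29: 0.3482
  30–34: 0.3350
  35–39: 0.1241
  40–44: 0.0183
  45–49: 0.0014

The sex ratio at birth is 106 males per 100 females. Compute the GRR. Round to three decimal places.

2.452

Proportion female at birth = 100 / (100 + 106) = 0.48544.
Sum of ASFRs = 0.0250 + 0.1581 + 0.3482 + 0.3350 + 0.1241 + 0.0183 + 0.0014 = 1.0101
TFR = 5 × 1.0101 = 5.0505
GRR = 0.48544 × 5.0505 = 2.45171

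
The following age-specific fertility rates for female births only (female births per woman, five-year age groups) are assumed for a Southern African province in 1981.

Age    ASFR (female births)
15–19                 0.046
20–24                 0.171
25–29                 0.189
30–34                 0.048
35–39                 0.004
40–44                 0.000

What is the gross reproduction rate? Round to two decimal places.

Sum of female ASFRs = 0.046 + 0.171 + 0.189 + 0.048 + 0.004 + 0.000 = 0.458
GRR = 5 × 0.458 = 2.29

2.29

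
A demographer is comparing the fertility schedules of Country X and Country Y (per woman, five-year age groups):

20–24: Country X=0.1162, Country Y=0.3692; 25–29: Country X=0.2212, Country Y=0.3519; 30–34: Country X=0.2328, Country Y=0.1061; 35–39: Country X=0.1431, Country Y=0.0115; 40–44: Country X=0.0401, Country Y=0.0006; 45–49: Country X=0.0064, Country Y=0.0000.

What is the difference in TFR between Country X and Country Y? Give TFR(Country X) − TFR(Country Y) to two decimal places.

-0.40

Country X:
  Sum of ASFRs = 0.1162 + 0.2212 + 0.2328 + 0.1431 + 0.0401 + 0.0064 = 0.7598
  TFR = 5 × 0.7598 = 3.799
Country Y:
  Sum of ASFRs = 0.3692 + 0.3519 + 0.1061 + 0.0115 + 0.0006 + 0.0000 = 0.8393
  TFR = 5 × 0.8393 = 4.1965
Difference = 3.799 − 4.1965 = -0.3975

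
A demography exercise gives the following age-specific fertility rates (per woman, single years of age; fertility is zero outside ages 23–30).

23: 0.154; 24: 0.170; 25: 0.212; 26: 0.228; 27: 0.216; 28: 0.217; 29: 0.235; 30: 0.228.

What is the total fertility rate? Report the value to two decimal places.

Sum of ASFRs = 0.154 + 0.170 + 0.212 + 0.228 + 0.216 + 0.217 + 0.235 + 0.228 = 1.660
TFR = 1.66

1.66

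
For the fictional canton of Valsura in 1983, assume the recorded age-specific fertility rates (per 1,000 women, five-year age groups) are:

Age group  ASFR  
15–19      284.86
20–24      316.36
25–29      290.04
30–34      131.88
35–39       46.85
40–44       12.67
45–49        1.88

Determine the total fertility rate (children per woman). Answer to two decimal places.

Sum of ASFRs = 284.86 + 316.36 + 290.04 + 131.88 + 46.85 + 12.67 + 1.88 = 1084.54
TFR = 5 × 1084.54 / 1000 = 5.4227

5.42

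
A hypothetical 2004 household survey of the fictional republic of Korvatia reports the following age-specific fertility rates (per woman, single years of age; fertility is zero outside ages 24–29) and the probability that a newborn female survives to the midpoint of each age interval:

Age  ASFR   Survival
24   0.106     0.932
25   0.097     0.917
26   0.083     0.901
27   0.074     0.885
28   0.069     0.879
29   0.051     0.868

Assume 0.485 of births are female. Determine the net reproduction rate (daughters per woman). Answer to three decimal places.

Proportion female at birth = 0.485.
Each age group contributes 1 × ASFR × survival:
  24: 1 × 0.106 × 0.932 = 0.09879
  25: 1 × 0.097 × 0.917 = 0.08895
  26: 1 × 0.083 × 0.901 = 0.07478
  27: 1 × 0.074 × 0.885 = 0.06549
  28: 1 × 0.069 × 0.879 = 0.06065
  29: 1 × 0.051 × 0.868 = 0.04427
Sum = 0.43293
NRR = 0.485 × 0.43293 = 0.20997
NRR < 1, so the cohort does not fully replace itself.

0.210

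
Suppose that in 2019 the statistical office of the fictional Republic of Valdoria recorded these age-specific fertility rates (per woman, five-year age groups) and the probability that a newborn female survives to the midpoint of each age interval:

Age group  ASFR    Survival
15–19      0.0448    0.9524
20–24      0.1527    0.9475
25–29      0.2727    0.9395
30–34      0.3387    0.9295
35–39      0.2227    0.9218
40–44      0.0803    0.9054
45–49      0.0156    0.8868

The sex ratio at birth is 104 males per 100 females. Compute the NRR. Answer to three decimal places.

2.574

Proportion female at birth = 100 / (100 + 104) = 0.49020.
Weighting each age-specific rate by interval width and survival:
  15–19: 5 × 0.0448 × 0.9524 = 0.21334
  20–24: 5 × 0.1527 × 0.9475 = 0.72342
  25–29: 5 × 0.2727 × 0.9395 = 1.28101
  30–34: 5 × 0.3387 × 0.9295 = 1.57411
  35–39: 5 × 0.2227 × 0.9218 = 1.02642
  40–44: 5 × 0.0803 × 0.9054 = 0.36352
  45–49: 5 × 0.0156 × 0.8868 = 0.06917
Sum = 5.25099
NRR = 0.49020 × 5.25099 = 2.57404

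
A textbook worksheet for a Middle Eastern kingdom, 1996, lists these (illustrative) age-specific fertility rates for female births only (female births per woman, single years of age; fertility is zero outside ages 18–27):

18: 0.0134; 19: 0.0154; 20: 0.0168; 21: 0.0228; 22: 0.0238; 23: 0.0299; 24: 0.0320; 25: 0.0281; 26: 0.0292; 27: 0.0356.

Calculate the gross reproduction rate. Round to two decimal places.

0.25

Sum of female ASFRs = 0.0134 + 0.0154 + 0.0168 + 0.0228 + 0.0238 + 0.0299 + 0.0320 + 0.0281 + 0.0292 + 0.0356 = 0.2470
GRR = 0.247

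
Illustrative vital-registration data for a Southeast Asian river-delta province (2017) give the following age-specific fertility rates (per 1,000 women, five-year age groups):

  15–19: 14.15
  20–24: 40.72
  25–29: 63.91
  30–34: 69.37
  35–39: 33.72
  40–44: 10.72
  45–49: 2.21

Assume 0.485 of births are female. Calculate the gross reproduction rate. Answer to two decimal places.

0.57

Proportion female at birth = 0.485.
Sum of ASFRs = 14.15 + 40.72 + 63.91 + 69.37 + 33.72 + 10.72 + 2.21 = 234.80
TFR = 5 × 234.80 / 1000 = 1.174
GRR = 0.485 × 1.174 = 0.56939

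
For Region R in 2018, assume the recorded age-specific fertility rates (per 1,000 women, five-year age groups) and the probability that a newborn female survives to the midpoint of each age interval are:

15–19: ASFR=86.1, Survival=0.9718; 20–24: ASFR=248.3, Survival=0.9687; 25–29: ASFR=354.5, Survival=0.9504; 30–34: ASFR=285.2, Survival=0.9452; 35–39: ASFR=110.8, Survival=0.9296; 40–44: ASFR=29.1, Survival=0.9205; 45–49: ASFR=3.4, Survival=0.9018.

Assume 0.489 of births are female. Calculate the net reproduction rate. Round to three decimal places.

Proportion female at birth = 0.489.
Each age group contributes 5 × ASFR × survival:
  15–19: 5 × 86.1/1000 × 0.9718 = 0.41836
  20–24: 5 × 248.3/1000 × 0.9687 = 1.20264
  25–29: 5 × 354.5/1000 × 0.9504 = 1.68458
  30–34: 5 × 285.2/1000 × 0.9452 = 1.34786
  35–39: 5 × 110.8/1000 × 0.9296 = 0.51500
  40–44: 5 × 29.1/1000 × 0.9205 = 0.13393
  45–49: 5 × 3.4/1000 × 0.9018 = 0.01533
Sum = 5.31770
NRR = 0.489 × 5.31770 = 2.60036
An NRR exceeding 1 indicates intrinsic growth under these rates.

2.600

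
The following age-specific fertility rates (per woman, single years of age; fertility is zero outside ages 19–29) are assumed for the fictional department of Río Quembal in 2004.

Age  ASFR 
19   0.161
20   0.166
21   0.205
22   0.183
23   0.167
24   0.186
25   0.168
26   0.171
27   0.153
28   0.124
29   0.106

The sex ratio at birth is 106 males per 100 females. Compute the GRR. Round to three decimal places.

Proportion female at birth = 100 / (100 + 106) = 0.48544.
Sum of ASFRs = 0.161 + 0.166 + 0.205 + 0.183 + 0.167 + 0.186 + 0.168 + 0.171 + 0.153 + 0.124 + 0.106 = 1.790
TFR = 1.79
GRR = 0.48544 × 1.79 = 0.86894

0.869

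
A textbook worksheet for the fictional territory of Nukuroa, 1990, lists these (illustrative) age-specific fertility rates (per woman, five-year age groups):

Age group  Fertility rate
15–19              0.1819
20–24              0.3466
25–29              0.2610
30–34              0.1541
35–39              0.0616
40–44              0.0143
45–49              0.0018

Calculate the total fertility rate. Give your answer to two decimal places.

5.11

Sum of ASFRs = 0.1819 + 0.3466 + 0.2610 + 0.1541 + 0.0616 + 0.0143 + 0.0018 = 1.0213
TFR = 5 × 1.0213 = 5.1065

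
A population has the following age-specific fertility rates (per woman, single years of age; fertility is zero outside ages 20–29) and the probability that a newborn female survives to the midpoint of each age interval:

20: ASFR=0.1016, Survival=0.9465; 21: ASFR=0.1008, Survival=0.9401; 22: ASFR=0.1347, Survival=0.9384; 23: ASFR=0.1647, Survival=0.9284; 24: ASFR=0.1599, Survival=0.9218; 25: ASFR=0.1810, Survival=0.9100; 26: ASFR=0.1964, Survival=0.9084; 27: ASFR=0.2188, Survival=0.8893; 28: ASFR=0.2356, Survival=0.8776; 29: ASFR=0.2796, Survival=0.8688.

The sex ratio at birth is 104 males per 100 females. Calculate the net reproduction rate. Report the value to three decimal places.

0.787

Proportion female at birth = 100 / (100 + 104) = 0.49020.
Per-age-group product (1 × ASFR × survival probability):
  20: 1 × 0.1016 × 0.9465 = 0.09616
  21: 1 × 0.1008 × 0.9401 = 0.09476
  22: 1 × 0.1347 × 0.9384 = 0.12640
  23: 1 × 0.1647 × 0.9284 = 0.15291
  24: 1 × 0.1599 × 0.9218 = 0.14740
  25: 1 × 0.1810 × 0.9100 = 0.16471
  26: 1 × 0.1964 × 0.9084 = 0.17841
  27: 1 × 0.2188 × 0.8893 = 0.19458
  28: 1 × 0.2356 × 0.8776 = 0.20676
  29: 1 × 0.2796 × 0.8688 = 0.24292
Sum = 1.60501
NRR = 0.49020 × 1.60501 = 0.78678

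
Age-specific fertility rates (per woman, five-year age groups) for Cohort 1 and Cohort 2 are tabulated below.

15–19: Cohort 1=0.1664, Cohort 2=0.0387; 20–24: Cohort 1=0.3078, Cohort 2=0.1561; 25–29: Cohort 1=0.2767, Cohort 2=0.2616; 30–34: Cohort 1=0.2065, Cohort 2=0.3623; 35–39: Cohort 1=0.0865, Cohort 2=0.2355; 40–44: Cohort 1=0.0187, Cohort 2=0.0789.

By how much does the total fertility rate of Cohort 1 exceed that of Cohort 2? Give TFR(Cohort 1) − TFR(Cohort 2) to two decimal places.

Cohort 1:
  Sum of ASFRs = 0.1664 + 0.3078 + 0.2767 + 0.2065 + 0.0865 + 0.0187 = 1.0626
  TFR = 5 × 1.0626 = 5.313
Cohort 2:
  Sum of ASFRs = 0.0387 + 0.1561 + 0.2616 + 0.3623 + 0.2355 + 0.0789 = 1.1331
  TFR = 5 × 1.1331 = 5.6655
Difference = 5.313 − 5.6655 = -0.3525

-0.35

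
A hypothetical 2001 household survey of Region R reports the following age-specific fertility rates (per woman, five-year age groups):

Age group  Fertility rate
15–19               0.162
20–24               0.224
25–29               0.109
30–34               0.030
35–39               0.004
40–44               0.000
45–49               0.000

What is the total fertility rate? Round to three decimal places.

Sum of ASFRs = 0.162 + 0.224 + 0.109 + 0.030 + 0.004 + 0.000 + 0.000 = 0.529
TFR = 5 × 0.529 = 2.645

2.645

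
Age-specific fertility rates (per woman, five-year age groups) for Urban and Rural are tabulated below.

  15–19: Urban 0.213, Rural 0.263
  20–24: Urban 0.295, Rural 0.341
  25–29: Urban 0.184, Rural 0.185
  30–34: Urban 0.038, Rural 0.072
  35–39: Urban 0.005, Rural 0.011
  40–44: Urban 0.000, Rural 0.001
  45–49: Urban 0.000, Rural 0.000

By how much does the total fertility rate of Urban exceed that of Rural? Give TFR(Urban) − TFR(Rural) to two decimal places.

Urban:
  Sum of ASFRs = 0.213 + 0.295 + 0.184 + 0.038 + 0.005 + 0.000 + 0.000 = 0.735
  TFR = 5 × 0.735 = 3.675
Rural:
  Sum of ASFRs = 0.263 + 0.341 + 0.185 + 0.072 + 0.011 + 0.001 + 0.000 = 0.873
  TFR = 5 × 0.873 = 4.365
Difference = 3.675 − 4.365 = -0.69

-0.69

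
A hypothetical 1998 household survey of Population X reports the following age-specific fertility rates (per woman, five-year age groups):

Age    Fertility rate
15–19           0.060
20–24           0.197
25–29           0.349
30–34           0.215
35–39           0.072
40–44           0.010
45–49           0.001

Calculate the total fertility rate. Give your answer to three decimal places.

4.520

Sum of ASFRs = 0.060 + 0.197 + 0.349 + 0.215 + 0.072 + 0.010 + 0.001 = 0.904
TFR = 5 × 0.904 = 4.52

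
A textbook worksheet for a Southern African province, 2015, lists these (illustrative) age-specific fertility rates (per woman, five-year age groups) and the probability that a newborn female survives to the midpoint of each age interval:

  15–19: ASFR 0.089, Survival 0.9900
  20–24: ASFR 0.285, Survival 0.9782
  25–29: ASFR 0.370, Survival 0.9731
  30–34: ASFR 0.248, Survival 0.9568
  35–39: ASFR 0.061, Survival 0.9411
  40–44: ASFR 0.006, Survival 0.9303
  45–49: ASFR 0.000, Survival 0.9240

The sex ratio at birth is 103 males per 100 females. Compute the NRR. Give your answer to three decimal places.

Proportion female at birth = 100 / (100 + 103) = 0.49261.
Per-age-group product (5 × ASFR × survival probability):
  15–19: 5 × 0.089 × 0.9900 = 0.44055
  20–24: 5 × 0.285 × 0.9782 = 1.39394
  25–29: 5 × 0.370 × 0.9731 = 1.80024
  30–34: 5 × 0.248 × 0.9568 = 1.18643
  35–39: 5 × 0.061 × 0.9411 = 0.28704
  40–44: 5 × 0.006 × 0.9303 = 0.02791
  45–49: 5 × 0.000 × 0.9240 = 0.00000
Sum = 5.13611
NRR = 0.49261 × 5.13611 = 2.53010

2.530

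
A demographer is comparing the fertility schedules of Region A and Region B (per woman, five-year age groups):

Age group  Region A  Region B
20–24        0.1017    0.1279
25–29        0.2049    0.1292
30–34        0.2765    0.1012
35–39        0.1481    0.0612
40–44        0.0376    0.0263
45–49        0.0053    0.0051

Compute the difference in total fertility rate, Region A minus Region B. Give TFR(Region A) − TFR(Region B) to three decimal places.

1.616

Region A:
  Sum of ASFRs = 0.1017 + 0.2049 + 0.2765 + 0.1481 + 0.0376 + 0.0053 = 0.7741
  TFR = 5 × 0.7741 = 3.8705
Region B:
  Sum of ASFRs = 0.1279 + 0.1292 + 0.1012 + 0.0612 + 0.0263 + 0.0051 = 0.4509
  TFR = 5 × 0.4509 = 2.2545
Difference = 3.8705 − 2.2545 = 1.616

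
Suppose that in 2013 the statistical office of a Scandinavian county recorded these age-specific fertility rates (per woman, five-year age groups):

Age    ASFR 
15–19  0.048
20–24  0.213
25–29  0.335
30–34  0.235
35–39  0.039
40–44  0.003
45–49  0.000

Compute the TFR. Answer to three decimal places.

4.365

Sum of ASFRs = 0.048 + 0.213 + 0.335 + 0.235 + 0.039 + 0.003 + 0.000 = 0.873
TFR = 5 × 0.873 = 4.365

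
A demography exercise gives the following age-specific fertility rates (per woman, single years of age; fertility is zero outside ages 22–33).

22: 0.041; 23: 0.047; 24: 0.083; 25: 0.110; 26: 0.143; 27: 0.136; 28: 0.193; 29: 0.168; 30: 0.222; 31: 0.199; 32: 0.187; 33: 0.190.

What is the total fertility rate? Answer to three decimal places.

1.719

Sum of ASFRs = 0.041 + 0.047 + 0.083 + 0.110 + 0.143 + 0.136 + 0.193 + 0.168 + 0.222 + 0.199 + 0.187 + 0.190 = 1.719
TFR = 1.719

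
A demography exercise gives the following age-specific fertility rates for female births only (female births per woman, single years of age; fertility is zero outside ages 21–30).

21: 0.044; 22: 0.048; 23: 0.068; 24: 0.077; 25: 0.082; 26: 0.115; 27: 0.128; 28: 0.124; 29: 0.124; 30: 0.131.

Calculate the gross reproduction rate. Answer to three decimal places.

Sum of female ASFRs = 0.044 + 0.048 + 0.068 + 0.077 + 0.082 + 0.115 + 0.128 + 0.124 + 0.124 + 0.131 = 0.941
GRR = 0.941

0.941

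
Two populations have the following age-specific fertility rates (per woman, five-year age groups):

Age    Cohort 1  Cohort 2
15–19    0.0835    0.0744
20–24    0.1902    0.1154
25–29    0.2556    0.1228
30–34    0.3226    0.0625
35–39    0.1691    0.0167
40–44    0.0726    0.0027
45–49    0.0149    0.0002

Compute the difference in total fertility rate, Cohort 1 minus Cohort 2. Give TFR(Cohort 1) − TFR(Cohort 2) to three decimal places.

3.569

Cohort 1:
  Sum of ASFRs = 0.0835 + 0.1902 + 0.2556 + 0.3226 + 0.1691 + 0.0726 + 0.0149 = 1.1085
  TFR = 5 × 1.1085 = 5.5425
Cohort 2:
  Sum of ASFRs = 0.0744 + 0.1154 + 0.1228 + 0.0625 + 0.0167 + 0.0027 + 0.0002 = 0.3947
  TFR = 5 × 0.3947 = 1.9735
Difference = 5.5425 − 1.9735 = 3.569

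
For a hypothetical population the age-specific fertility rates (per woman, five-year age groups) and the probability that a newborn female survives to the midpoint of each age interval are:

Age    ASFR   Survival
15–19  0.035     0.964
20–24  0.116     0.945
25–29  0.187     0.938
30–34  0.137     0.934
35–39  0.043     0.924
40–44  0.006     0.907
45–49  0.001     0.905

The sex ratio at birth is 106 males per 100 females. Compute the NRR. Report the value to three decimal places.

Proportion female at birth = 100 / (100 + 106) = 0.48544.
Survival-weighted fertility by age (5·fₓ·Sₓ):
  15–19: 5 × 0.035 × 0.964 = 0.16870
  20–24: 5 × 0.116 × 0.945 = 0.54810
  25–29: 5 × 0.187 × 0.938 = 0.87703
  30–34: 5 × 0.137 × 0.934 = 0.63979
  35–39: 5 × 0.043 × 0.924 = 0.19866
  40–44: 5 × 0.006 × 0.907 = 0.02721
  45–49: 5 × 0.001 × 0.905 = 0.00453
Sum = 2.46402
NRR = 0.48544 × 2.46402 = 1.19613

1.196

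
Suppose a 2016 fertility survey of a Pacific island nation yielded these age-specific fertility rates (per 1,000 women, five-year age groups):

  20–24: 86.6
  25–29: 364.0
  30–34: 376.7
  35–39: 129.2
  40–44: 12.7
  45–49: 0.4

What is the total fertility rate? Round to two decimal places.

Sum of ASFRs = 86.6 + 364.0 + 376.7 + 129.2 + 12.7 + 0.4 = 969.6
TFR = 5 × 969.6 / 1000 = 4.848

4.85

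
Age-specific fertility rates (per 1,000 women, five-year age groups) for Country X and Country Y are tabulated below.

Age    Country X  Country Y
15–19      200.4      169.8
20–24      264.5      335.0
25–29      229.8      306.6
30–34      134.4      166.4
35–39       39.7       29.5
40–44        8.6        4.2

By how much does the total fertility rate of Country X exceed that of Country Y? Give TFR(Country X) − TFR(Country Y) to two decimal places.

Country X:
  Sum of ASFRs = 200.4 + 264.5 + 229.8 + 134.4 + 39.7 + 8.6 = 877.4
  TFR = 5 × 877.4 / 1000 = 4.387
Country Y:
  Sum of ASFRs = 169.8 + 335.0 + 306.6 + 166.4 + 29.5 + 4.2 = 1011.5
  TFR = 5 × 1011.5 / 1000 = 5.0575
Difference = 4.387 − 5.0575 = -0.6705

-0.67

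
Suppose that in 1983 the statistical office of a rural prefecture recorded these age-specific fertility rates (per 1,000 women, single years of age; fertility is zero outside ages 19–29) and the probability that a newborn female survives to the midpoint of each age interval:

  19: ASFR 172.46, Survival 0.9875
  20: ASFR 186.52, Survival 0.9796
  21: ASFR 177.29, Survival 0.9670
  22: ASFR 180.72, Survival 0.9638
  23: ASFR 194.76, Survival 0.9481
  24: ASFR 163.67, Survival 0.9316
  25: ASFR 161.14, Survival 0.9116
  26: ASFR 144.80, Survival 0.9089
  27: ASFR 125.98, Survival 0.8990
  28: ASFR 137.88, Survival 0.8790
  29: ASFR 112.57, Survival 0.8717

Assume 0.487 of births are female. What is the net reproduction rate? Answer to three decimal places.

Proportion female at birth = 0.487.
Survival-weighted fertility by age (1·fₓ·Sₓ):
  19: 1 × 172.46/1000 × 0.9875 = 0.17030
  20: 1 × 186.52/1000 × 0.9796 = 0.18271
  21: 1 × 177.29/1000 × 0.9670 = 0.17144
  22: 1 × 180.72/1000 × 0.9638 = 0.17418
  23: 1 × 194.76/1000 × 0.9481 = 0.18465
  24: 1 × 163.67/1000 × 0.9316 = 0.15247
  25: 1 × 161.14/1000 × 0.9116 = 0.14690
  26: 1 × 144.80/1000 × 0.9089 = 0.13161
  27: 1 × 125.98/1000 × 0.8990 = 0.11326
  28: 1 × 137.88/1000 × 0.8790 = 0.12120
  29: 1 × 112.57/1000 × 0.8717 = 0.09813
Sum = 1.64685
NRR = 0.487 × 1.64685 = 0.80202
An NRR under 1 implies long-run decline under these rates.

0.802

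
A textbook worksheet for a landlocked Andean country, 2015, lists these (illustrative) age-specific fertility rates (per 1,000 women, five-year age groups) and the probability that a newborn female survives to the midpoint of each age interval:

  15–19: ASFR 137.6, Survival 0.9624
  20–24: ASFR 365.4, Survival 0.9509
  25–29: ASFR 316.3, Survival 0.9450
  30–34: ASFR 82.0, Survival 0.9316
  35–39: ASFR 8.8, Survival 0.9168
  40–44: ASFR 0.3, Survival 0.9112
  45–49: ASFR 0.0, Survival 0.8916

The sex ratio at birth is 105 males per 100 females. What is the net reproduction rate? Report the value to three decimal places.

2.106

Proportion female at birth = 100 / (100 + 105) = 0.48780.
Weighting each age-specific rate by interval width and survival:
  15–19: 5 × 137.6/1000 × 0.9624 = 0.66213
  20–24: 5 × 365.4/1000 × 0.9509 = 1.73729
  25–29: 5 × 316.3/1000 × 0.9450 = 1.49452
  30–34: 5 × 82.0/1000 × 0.9316 = 0.38196
  35–39: 5 × 8.8/1000 × 0.9168 = 0.04034
  40–44: 5 × 0.3/1000 × 0.9112 = 0.00137
  45–49: 5 × 0.0/1000 × 0.8916 = 0.00000
Sum = 4.31761
NRR = 0.48780 × 4.31761 = 2.10613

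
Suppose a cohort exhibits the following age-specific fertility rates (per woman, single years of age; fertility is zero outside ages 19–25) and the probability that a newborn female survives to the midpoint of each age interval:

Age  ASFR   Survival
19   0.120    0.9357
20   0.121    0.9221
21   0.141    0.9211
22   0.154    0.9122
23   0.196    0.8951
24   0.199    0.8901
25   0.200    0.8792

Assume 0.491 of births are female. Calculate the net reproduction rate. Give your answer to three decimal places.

Proportion female at birth = 0.491.
Per-age-group product (1 × ASFR × survival probability):
  19: 1 × 0.120 × 0.9357 = 0.11228
  20: 1 × 0.121 × 0.9221 = 0.11157
  21: 1 × 0.141 × 0.9211 = 0.12988
  22: 1 × 0.154 × 0.9122 = 0.14048
  23: 1 × 0.196 × 0.8951 = 0.17544
  24: 1 × 0.199 × 0.8901 = 0.17713
  25: 1 × 0.200 × 0.8792 = 0.17584
Sum = 1.02262
NRR = 0.491 × 1.02262 = 0.50211
An NRR under 1 implies long-run decline under these rates.

0.502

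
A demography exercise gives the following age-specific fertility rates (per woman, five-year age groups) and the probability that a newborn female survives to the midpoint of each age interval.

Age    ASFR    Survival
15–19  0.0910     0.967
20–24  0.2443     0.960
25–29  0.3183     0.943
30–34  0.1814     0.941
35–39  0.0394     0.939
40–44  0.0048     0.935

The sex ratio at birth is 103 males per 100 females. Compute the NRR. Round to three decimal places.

2.056

Proportion female at birth = 100 / (100 + 103) = 0.49261.
Each age group contributes 5 × ASFR × survival:
  15–19: 5 × 0.0910 × 0.967 = 0.43999
  20–24: 5 × 0.2443 × 0.960 = 1.17264
  25–29: 5 × 0.3183 × 0.943 = 1.50078
  30–34: 5 × 0.1814 × 0.941 = 0.85349
  35–39: 5 × 0.0394 × 0.939 = 0.18498
  40–44: 5 × 0.0048 × 0.935 = 0.02244
Sum = 4.17432
NRR = 0.49261 × 4.17432 = 2.05631
With NRR above 1 the population is above replacement fertility.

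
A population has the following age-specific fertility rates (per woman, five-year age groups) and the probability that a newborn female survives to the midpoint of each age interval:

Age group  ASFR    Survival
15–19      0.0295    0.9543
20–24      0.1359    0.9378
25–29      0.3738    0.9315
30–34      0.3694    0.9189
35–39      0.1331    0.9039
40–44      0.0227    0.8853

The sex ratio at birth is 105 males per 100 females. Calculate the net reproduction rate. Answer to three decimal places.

2.399

Proportion female at birth = 100 / (100 + 105) = 0.48780.
Per-age-group product (5 × ASFR × survival probability):
  15–19: 5 × 0.0295 × 0.9543 = 0.14076
  20–24: 5 × 0.1359 × 0.9378 = 0.63724
  25–29: 5 × 0.3738 × 0.9315 = 1.74097
  30–34: 5 × 0.3694 × 0.9189 = 1.69721
  35–39: 5 × 0.1331 × 0.9039 = 0.60155
  40–44: 5 × 0.0227 × 0.8853 = 0.10048
Sum = 4.91821
NRR = 0.48780 × 4.91821 = 2.39910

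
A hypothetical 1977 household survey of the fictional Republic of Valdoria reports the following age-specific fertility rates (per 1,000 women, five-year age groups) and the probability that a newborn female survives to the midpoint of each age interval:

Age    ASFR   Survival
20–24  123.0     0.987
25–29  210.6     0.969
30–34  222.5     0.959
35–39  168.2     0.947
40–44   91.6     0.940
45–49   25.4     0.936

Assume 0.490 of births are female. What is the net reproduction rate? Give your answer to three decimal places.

1.980

Proportion female at birth = 0.490.
Weighting each age-specific rate by interval width and survival:
  20–24: 5 × 123.0/1000 × 0.987 = 0.60701
  25–29: 5 × 210.6/1000 × 0.969 = 1.02036
  30–34: 5 × 222.5/1000 × 0.959 = 1.06689
  35–39: 5 × 168.2/1000 × 0.947 = 0.79643
  40–44: 5 × 91.6/1000 × 0.940 = 0.43052
  45–49: 5 × 25.4/1000 × 0.936 = 0.11887
Sum = 4.04008
NRR = 0.490 × 4.04008 = 1.97964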